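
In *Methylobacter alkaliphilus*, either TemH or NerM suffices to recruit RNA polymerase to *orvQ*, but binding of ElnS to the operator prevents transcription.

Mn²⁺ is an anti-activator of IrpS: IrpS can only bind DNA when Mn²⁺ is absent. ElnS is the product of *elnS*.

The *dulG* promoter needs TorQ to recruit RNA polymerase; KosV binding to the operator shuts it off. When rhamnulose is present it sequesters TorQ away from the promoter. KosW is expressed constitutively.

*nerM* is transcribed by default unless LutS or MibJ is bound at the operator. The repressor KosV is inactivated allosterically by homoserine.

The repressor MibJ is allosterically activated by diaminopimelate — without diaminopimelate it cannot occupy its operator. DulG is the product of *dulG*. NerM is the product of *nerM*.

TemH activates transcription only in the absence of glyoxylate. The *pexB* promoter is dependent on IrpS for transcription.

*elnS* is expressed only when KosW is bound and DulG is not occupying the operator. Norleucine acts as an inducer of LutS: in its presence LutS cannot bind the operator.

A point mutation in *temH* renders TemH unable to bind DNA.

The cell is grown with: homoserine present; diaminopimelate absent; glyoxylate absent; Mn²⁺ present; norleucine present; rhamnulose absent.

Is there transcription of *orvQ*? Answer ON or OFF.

ON

TemH is non-functional in this strain, so it has no effect.
Norleucine is present, so LutS is inactive.
Diaminopimelate is absent, so MibJ is inactive.
With no repressor bound, *nerM* is transcribed.
So NerM is produced and active.
Rhamnulose is absent, so TorQ is active.
Homoserine is present, so KosV is inactive.
No repressor is bound and TorQ is active, so *dulG* is transcribed.
So DulG is produced and active.
KosW is produced constitutively and is active.
With repressor DulG bound, *elnS* is not transcribed.
So ElnS is not produced.
Activator NerM is present, so *orvQ* is transcribed.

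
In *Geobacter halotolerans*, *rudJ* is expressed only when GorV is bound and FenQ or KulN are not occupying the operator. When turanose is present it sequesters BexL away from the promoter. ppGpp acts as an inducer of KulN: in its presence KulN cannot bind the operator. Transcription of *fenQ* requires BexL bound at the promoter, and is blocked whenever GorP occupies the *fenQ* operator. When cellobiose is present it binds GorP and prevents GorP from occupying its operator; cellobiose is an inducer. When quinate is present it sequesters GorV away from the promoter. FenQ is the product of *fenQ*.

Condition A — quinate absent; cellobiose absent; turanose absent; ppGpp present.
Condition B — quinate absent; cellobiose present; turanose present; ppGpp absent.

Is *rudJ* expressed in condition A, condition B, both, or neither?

Condition A:
Quinate is absent, so GorV is active.
Cellobiose is absent, so GorP is active.
Turanose is absent, so BexL is active.
With repressor GorP bound, *fenQ* is not transcribed.
So FenQ is not produced.
ppGpp is present, so KulN is inactive.
No repressor is bound and GorV is active, so *rudJ* is transcribed.
→ *rudJ* is ON in A.
Condition B:
Quinate is absent, so GorV is active.
Cellobiose is present, so GorP is inactive.
Turanose is present, so BexL is inactive.
Required activator BexL is absent, so *fenQ* is not transcribed.
So FenQ is not produced.
ppGpp is absent, so KulN is active.
With repressor KulN bound, *rudJ* is not transcribed.
→ *rudJ* is OFF in B.

A only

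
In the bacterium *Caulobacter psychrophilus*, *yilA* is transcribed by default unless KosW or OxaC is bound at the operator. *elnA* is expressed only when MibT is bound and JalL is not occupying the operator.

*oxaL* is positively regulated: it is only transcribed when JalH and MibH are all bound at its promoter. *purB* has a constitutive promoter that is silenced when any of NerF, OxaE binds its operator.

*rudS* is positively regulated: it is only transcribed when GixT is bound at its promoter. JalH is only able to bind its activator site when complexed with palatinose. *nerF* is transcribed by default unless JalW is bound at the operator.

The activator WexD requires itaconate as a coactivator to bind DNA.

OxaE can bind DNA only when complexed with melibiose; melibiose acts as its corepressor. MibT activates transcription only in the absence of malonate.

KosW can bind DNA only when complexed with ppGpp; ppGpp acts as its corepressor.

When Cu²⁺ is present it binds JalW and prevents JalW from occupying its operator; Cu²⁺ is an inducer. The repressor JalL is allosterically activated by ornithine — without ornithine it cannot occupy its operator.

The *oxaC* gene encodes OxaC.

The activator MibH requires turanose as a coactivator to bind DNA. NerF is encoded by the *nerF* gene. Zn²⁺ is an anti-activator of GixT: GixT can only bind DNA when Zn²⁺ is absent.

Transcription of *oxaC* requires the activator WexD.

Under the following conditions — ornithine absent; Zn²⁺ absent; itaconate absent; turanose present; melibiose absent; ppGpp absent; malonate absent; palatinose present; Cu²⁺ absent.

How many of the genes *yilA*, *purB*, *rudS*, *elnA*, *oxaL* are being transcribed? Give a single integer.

ppGpp is absent, so KosW is inactive.
Itaconate is absent, so WexD is inactive.
Required activator WexD is absent, so *oxaC* is not transcribed.
So OxaC is not produced.
With no repressor bound, *yilA* is transcribed.
→ *yilA* is ON.
Cu²⁺ is absent, so JalW is active.
With repressor JalW bound, *nerF* is not transcribed.
So NerF is not produced.
Melibiose is absent, so OxaE is inactive.
With no repressor bound, *purB* is transcribed.
→ *purB* is ON.
Zn²⁺ is absent, so GixT is active.
No repressor is bound and GixT is active, so *rudS* is transcribed.
→ *rudS* is ON.
Malonate is absent, so MibT is active.
Ornithine is absent, so JalL is inactive.
No repressor is bound and MibT is active, so *elnA* is transcribed.
→ *elnA* is ON.
Palatinose is present, so JalH is active.
Turanose is present, so MibH is active.
No repressor is bound and JalH and MibH are active, so *oxaL* is transcribed.
→ *oxaL* is ON.
5 of the 5 genes are transcribed.

5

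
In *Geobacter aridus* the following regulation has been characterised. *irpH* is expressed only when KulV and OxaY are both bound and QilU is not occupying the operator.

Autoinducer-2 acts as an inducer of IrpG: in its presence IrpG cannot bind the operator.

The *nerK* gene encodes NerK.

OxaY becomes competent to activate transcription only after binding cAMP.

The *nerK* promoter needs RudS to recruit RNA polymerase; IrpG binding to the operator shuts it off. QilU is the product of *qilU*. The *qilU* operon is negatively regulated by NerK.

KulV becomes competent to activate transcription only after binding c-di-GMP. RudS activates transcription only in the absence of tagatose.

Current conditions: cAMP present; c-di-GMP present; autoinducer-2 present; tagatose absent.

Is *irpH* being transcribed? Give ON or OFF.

ON

c-di-GMP is present, so KulV is active.
cAMP is present, so OxaY is active.
Tagatose is absent, so RudS is active.
Autoinducer-2 is present, so IrpG is inactive.
No repressor is bound and RudS is active, so *nerK* is transcribed.
So NerK is produced and active.
With repressor NerK bound, *qilU* is not transcribed.
So QilU is not produced.
No repressor is bound and KulV and OxaY are active, so *irpH* is transcribed.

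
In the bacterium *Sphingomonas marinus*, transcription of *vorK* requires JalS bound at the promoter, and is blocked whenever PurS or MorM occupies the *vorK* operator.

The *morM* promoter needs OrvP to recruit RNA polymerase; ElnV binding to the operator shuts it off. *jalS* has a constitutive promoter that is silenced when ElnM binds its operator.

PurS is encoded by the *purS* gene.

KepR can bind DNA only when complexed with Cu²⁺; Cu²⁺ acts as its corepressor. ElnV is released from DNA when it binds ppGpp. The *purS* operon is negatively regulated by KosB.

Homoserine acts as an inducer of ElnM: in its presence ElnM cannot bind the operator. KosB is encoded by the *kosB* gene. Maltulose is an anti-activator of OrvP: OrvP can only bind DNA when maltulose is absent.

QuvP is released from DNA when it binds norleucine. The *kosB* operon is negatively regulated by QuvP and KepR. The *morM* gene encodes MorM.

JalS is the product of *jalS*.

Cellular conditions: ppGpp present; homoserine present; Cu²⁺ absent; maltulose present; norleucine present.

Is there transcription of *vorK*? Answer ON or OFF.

ON

Norleucine is present, so QuvP is inactive.
Cu²⁺ is absent, so KepR is inactive.
With no repressor bound, *kosB* is transcribed.
So KosB is produced and active.
With repressor KosB bound, *purS* is not transcribed.
So PurS is not produced.
Homoserine is present, so ElnM is inactive.
With no repressor bound, *jalS* is transcribed.
So JalS is produced and active.
ppGpp is present, so ElnV is inactive.
Maltulose is present, so OrvP is inactive.
Required activator OrvP is absent, so *morM* is not transcribed.
So MorM is not produced.
No repressor is bound and JalS is active, so *vorK* is transcribed.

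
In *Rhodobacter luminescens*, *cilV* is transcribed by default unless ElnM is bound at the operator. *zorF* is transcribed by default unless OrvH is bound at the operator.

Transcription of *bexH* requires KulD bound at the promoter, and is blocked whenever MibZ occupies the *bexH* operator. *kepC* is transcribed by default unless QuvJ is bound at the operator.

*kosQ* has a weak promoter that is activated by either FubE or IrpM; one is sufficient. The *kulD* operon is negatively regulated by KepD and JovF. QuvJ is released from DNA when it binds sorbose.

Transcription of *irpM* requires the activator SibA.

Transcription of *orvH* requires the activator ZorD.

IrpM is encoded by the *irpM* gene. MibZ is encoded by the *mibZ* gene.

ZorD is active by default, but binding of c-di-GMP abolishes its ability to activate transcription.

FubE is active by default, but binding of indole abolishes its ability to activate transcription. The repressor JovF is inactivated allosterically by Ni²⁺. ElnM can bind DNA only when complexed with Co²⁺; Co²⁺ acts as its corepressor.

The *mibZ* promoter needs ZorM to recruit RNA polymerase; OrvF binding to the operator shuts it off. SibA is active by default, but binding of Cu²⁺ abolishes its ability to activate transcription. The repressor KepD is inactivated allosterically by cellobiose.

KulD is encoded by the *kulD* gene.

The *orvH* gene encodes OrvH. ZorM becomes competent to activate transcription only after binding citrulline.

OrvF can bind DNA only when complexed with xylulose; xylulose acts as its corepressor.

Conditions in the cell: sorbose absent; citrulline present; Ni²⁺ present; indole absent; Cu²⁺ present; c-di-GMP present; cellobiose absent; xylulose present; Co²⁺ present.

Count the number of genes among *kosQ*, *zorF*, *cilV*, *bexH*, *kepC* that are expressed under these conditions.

Indole is absent, so FubE is active.
Cu²⁺ is present, so SibA is inactive.
Required activator SibA is absent, so *irpM* is not transcribed.
So IrpM is not produced.
Activator FubE is present, so *kosQ* is transcribed.
→ *kosQ* is ON.
c-di-GMP is present, so ZorD is inactive.
Required activator ZorD is absent, so *orvH* is not transcribed.
So OrvH is not produced.
With no repressor bound, *zorF* is transcribed.
→ *zorF* is ON.
Co²⁺ is present, so ElnM is active.
With repressor ElnM bound, *cilV* is not transcribed.
→ *cilV* is OFF.
Citrulline is present, so ZorM is active.
Xylulose is present, so OrvF is active.
With repressor OrvF bound, *mibZ* is not transcribed.
So MibZ is not produced.
Cellobiose is absent, so KepD is active.
Ni²⁺ is present, so JovF is inactive.
With repressor KepD bound, *kulD* is not transcribed.
So KulD is not produced.
Required activator KulD is absent, so *bexH* is not transcribed.
→ *bexH* is OFF.
Sorbose is absent, so QuvJ is active.
With repressor QuvJ bound, *kepC* is not transcribed.
→ *kepC* is OFF.
2 of the 5 genes are transcribed.

2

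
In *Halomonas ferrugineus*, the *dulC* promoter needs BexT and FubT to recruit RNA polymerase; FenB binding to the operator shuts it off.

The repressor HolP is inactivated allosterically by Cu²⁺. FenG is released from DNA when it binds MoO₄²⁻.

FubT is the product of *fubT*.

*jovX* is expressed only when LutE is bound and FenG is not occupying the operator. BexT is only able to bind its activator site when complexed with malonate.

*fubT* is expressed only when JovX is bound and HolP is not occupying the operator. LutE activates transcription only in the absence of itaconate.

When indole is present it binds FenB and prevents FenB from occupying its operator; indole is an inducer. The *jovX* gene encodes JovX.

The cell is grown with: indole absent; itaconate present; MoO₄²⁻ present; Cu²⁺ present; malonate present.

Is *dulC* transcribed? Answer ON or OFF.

Indole is absent, so FenB is active.
Malonate is present, so BexT is active.
Cu²⁺ is present, so HolP is inactive.
Itaconate is present, so LutE is inactive.
MoO₄²⁻ is present, so FenG is inactive.
Required activator LutE is absent, so *jovX* is not transcribed.
So JovX is not produced.
Required activator JovX is absent, so *fubT* is not transcribed.
So FubT is not produced.
With repressor FenB bound, *dulC* is not transcribed.

OFF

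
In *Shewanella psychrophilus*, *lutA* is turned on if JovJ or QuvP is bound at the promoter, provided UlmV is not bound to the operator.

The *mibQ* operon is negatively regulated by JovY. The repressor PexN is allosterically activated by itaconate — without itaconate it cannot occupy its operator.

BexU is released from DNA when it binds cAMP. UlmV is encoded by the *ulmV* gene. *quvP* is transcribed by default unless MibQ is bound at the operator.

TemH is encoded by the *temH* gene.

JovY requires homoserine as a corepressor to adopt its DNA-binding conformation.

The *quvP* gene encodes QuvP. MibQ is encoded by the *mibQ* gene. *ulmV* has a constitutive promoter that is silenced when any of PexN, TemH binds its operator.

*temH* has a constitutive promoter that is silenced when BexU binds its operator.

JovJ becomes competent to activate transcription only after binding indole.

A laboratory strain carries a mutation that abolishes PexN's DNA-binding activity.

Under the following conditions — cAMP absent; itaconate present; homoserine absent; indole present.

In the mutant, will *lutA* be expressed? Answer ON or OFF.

PexN is non-functional in this strain, so it has no effect.
cAMP is absent, so BexU is active.
With repressor BexU bound, *temH* is not transcribed.
So TemH is not produced.
With no repressor bound, *ulmV* is transcribed.
So UlmV is produced and active.
Indole is present, so JovJ is active.
Homoserine is absent, so JovY is inactive.
With no repressor bound, *mibQ* is transcribed.
So MibQ is produced and active.
With repressor MibQ bound, *quvP* is not transcribed.
So QuvP is not produced.
With repressor UlmV bound, *lutA* is not transcribed.

OFF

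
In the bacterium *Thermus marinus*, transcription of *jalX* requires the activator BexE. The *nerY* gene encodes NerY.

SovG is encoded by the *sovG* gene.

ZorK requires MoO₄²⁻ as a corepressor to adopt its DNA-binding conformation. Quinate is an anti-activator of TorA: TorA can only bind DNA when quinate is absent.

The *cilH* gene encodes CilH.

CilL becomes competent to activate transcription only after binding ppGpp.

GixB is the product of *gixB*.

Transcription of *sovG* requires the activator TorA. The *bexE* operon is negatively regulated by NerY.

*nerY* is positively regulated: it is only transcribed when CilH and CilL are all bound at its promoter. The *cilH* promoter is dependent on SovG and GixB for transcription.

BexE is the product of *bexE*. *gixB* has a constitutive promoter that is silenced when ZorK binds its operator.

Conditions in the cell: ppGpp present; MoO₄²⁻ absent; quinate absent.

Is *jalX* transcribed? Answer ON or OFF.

Quinate is absent, so TorA is active.
No repressor is bound and TorA is active, so *sovG* is transcribed.
So SovG is produced and active.
MoO₄²⁻ is absent, so ZorK is inactive.
With no repressor bound, *gixB* is transcribed.
So GixB is produced and active.
No repressor is bound and SovG and GixB are active, so *cilH* is transcribed.
So CilH is produced and active.
ppGpp is present, so CilL is active.
No repressor is bound and CilH and CilL are active, so *nerY* is transcribed.
So NerY is produced and active.
With repressor NerY bound, *bexE* is not transcribed.
So BexE is not produced.
Required activator BexE is absent, so *jalX* is not transcribed.

OFF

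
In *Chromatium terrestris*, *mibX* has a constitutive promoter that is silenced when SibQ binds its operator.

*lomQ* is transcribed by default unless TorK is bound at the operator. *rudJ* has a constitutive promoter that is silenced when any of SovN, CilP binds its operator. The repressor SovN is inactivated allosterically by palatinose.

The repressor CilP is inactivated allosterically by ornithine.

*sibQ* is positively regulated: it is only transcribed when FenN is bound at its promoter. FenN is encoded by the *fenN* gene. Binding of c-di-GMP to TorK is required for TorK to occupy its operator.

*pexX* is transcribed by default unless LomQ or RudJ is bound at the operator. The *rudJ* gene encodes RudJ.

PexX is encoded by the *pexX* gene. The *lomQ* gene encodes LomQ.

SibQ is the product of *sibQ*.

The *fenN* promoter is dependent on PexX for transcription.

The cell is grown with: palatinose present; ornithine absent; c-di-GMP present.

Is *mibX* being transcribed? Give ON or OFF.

c-di-GMP is present, so TorK is active.
With repressor TorK bound, *lomQ* is not transcribed.
So LomQ is not produced.
Palatinose is present, so SovN is inactive.
Ornithine is absent, so CilP is active.
With repressor CilP bound, *rudJ* is not transcribed.
So RudJ is not produced.
With no repressor bound, *pexX* is transcribed.
So PexX is produced and active.
No repressor is bound and PexX is active, so *fenN* is transcribed.
So FenN is produced and active.
No repressor is bound and FenN is active, so *sibQ* is transcribed.
So SibQ is produced and active.
With repressor SibQ bound, *mibX* is not transcribed.

OFF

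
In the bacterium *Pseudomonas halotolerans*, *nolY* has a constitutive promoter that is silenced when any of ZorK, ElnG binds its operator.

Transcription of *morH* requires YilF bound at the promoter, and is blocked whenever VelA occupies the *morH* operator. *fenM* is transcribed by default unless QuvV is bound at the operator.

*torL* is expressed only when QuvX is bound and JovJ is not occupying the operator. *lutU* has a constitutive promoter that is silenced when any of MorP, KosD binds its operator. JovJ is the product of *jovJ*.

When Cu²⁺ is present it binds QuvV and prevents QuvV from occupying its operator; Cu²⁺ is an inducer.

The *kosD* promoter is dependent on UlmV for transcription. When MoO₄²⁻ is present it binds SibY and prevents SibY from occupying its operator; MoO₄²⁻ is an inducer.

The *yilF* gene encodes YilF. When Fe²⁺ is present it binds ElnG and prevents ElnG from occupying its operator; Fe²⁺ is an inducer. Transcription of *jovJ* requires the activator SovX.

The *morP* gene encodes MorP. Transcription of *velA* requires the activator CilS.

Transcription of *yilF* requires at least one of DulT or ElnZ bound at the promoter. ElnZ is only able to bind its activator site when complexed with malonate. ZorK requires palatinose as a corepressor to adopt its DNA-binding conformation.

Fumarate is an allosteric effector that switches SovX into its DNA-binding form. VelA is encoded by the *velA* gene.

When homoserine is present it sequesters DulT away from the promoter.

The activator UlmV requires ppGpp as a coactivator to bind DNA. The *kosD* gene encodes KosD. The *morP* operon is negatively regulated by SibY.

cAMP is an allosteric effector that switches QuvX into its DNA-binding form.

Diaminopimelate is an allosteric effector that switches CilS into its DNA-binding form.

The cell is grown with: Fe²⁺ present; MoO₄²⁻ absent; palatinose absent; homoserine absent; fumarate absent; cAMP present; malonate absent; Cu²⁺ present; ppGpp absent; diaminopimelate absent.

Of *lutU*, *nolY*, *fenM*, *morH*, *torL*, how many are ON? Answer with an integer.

MoO₄²⁻ is absent, so SibY is active.
With repressor SibY bound, *morP* is not transcribed.
So MorP is not produced.
ppGpp is absent, so UlmV is inactive.
Required activator UlmV is absent, so *kosD* is not transcribed.
So KosD is not produced.
With no repressor bound, *lutU* is transcribed.
→ *lutU* is ON.
Palatinose is absent, so ZorK is inactive.
Fe²⁺ is present, so ElnG is inactive.
With no repressor bound, *nolY* is transcribed.
→ *nolY* is ON.
Cu²⁺ is present, so QuvV is inactive.
With no repressor bound, *fenM* is transcribed.
→ *fenM* is ON.
Diaminopimelate is absent, so CilS is inactive.
Required activator CilS is absent, so *velA* is not transcribed.
So VelA is not produced.
Homoserine is absent, so DulT is active.
Malonate is absent, so ElnZ is inactive.
Activator DulT is present, so *yilF* is transcribed.
So YilF is produced and active.
No repressor is bound and YilF is active, so *morH* is transcribed.
→ *morH* is ON.
cAMP is present, so QuvX is active.
Fumarate is absent, so SovX is inactive.
Required activator SovX is absent, so *jovJ* is not transcribed.
So JovJ is not produced.
No repressor is bound and QuvX is active, so *torL* is transcribed.
→ *torL* is ON.
5 of the 5 genes are transcribed.

5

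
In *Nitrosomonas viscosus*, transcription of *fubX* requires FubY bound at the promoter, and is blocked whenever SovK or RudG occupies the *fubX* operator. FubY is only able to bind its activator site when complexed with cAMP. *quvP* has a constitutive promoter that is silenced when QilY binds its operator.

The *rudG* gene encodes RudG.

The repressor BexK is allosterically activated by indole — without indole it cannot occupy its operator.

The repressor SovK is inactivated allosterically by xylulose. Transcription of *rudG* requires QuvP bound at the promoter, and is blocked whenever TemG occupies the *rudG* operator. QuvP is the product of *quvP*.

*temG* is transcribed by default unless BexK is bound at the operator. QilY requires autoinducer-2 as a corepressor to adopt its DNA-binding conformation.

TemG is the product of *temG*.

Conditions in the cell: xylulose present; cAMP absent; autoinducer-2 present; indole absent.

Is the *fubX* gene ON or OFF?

OFF

Xylulose is present, so SovK is inactive.
cAMP is absent, so FubY is inactive.
Indole is absent, so BexK is inactive.
With no repressor bound, *temG* is transcribed.
So TemG is produced and active.
Autoinducer-2 is present, so QilY is active.
With repressor QilY bound, *quvP* is not transcribed.
So QuvP is not produced.
With repressor TemG bound, *rudG* is not transcribed.
So RudG is not produced.
Required activator FubY is absent, so *fubX* is not transcribed.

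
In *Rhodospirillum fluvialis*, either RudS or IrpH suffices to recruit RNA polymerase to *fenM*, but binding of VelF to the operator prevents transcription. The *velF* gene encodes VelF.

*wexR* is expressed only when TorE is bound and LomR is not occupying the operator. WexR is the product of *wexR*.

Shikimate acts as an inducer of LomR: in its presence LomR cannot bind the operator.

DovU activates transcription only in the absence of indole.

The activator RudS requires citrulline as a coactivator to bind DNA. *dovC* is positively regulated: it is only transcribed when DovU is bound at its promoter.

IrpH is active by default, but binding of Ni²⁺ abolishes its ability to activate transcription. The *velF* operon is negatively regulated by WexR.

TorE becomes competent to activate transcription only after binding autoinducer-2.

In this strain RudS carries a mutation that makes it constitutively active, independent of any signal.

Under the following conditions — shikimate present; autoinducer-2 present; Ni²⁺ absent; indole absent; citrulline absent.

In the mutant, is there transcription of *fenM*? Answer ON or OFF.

ON

RudS is constitutively active in this strain.
Shikimate is present, so LomR is inactive.
Autoinducer-2 is present, so TorE is active.
No repressor is bound and TorE is active, so *wexR* is transcribed.
So WexR is produced and active.
With repressor WexR bound, *velF* is not transcribed.
So VelF is not produced.
Ni²⁺ is absent, so IrpH is active.
Activator RudS is present, so *fenM* is transcribed.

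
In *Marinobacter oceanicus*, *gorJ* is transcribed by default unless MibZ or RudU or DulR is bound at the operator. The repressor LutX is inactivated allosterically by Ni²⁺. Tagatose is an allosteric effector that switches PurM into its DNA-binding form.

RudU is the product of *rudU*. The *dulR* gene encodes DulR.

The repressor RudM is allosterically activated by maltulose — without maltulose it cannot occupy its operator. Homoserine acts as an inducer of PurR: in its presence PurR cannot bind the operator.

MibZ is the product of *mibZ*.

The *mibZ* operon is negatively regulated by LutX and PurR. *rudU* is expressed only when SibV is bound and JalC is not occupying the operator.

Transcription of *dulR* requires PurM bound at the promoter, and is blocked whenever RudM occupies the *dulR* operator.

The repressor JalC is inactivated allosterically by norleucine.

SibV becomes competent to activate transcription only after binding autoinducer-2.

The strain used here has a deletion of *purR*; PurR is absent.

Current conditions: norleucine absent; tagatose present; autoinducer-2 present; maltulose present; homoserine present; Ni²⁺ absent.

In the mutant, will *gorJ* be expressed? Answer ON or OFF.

Ni²⁺ is absent, so LutX is active.
PurR is non-functional in this strain, so it has no effect.
With repressor LutX bound, *mibZ* is not transcribed.
So MibZ is not produced.
Autoinducer-2 is present, so SibV is active.
Norleucine is absent, so JalC is active.
With repressor JalC bound, *rudU* is not transcribed.
So RudU is not produced.
Tagatose is present, so PurM is active.
Maltulose is present, so RudM is active.
With repressor RudM bound, *dulR* is not transcribed.
So DulR is not produced.
With no repressor bound, *gorJ* is transcribed.

ON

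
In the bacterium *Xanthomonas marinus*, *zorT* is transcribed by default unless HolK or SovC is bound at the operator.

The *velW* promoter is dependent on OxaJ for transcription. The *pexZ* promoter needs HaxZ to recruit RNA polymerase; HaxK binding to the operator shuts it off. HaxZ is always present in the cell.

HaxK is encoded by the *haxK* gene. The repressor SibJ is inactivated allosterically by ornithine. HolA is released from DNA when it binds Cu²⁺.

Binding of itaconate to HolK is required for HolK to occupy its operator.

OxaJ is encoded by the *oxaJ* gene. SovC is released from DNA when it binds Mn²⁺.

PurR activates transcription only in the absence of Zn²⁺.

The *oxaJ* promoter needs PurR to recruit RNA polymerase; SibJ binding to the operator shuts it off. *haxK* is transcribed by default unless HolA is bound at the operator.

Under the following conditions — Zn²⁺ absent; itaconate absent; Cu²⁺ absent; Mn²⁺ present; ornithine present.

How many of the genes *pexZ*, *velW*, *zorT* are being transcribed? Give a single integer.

3

HaxZ is produced constitutively and is active.
Cu²⁺ is absent, so HolA is active.
With repressor HolA bound, *haxK* is not transcribed.
So HaxK is not produced.
No repressor is bound and HaxZ is active, so *pexZ* is transcribed.
→ *pexZ* is ON.
Ornithine is present, so SibJ is inactive.
Zn²⁺ is absent, so PurR is active.
No repressor is bound and PurR is active, so *oxaJ* is transcribed.
So OxaJ is produced and active.
No repressor is bound and OxaJ is active, so *velW* is transcribed.
→ *velW* is ON.
Itaconate is absent, so HolK is inactive.
Mn²⁺ is present, so SovC is inactive.
With no repressor bound, *zorT* is transcribed.
→ *zorT* is ON.
3 of the 3 genes are transcribed.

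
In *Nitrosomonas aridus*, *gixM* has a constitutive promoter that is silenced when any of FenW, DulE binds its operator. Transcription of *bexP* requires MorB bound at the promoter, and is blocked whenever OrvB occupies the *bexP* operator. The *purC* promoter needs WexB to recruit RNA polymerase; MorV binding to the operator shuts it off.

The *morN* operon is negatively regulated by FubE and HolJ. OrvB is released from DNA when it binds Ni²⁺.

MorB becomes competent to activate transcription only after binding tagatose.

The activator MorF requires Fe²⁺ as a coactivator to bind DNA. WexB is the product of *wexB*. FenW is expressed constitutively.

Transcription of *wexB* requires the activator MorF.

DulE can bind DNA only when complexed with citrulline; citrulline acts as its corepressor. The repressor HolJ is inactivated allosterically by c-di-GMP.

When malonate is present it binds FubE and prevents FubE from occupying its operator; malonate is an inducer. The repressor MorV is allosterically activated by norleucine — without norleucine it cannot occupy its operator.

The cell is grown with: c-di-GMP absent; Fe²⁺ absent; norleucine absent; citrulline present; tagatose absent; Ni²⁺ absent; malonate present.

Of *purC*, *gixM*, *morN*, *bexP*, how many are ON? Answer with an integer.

Fe²⁺ is absent, so MorF is inactive.
Required activator MorF is absent, so *wexB* is not transcribed.
So WexB is not produced.
Norleucine is absent, so MorV is inactive.
Required activator WexB is absent, so *purC* is not transcribed.
→ *purC* is OFF.
FenW is produced constitutively and is active.
Citrulline is present, so DulE is active.
With repressor FenW bound, *gixM* is not transcribed.
→ *gixM* is OFF.
Malonate is present, so FubE is inactive.
c-di-GMP is absent, so HolJ is active.
With repressor HolJ bound, *morN* is not transcribed.
→ *morN* is OFF.
Tagatose is absent, so MorB is inactive.
Ni²⁺ is absent, so OrvB is active.
With repressor OrvB bound, *bexP* is not transcribed.
→ *bexP* is OFF.
0 of the 4 genes are transcribed.

0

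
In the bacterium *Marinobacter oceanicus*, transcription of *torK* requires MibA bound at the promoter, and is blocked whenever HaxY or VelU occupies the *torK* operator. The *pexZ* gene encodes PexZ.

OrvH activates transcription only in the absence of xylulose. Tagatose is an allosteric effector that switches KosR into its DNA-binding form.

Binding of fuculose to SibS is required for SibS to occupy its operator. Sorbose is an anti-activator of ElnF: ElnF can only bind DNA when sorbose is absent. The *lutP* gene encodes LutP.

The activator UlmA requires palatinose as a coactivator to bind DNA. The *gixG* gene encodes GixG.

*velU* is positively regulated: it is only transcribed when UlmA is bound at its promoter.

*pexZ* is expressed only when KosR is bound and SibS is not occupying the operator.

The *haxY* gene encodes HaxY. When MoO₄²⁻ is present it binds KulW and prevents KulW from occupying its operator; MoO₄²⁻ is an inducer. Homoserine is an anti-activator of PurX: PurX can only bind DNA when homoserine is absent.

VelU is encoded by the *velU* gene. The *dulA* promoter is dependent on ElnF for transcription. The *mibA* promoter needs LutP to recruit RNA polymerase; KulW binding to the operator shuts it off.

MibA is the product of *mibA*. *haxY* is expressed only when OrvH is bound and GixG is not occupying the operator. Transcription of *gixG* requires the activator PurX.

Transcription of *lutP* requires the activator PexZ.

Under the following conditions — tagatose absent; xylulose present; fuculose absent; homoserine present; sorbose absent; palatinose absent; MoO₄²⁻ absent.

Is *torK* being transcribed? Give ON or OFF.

MoO₄²⁻ is absent, so KulW is active.
Tagatose is absent, so KosR is inactive.
Fuculose is absent, so SibS is inactive.
Required activator KosR is absent, so *pexZ* is not transcribed.
So PexZ is not produced.
Required activator PexZ is absent, so *lutP* is not transcribed.
So LutP is not produced.
With repressor KulW bound, *mibA* is not transcribed.
So MibA is not produced.
Xylulose is present, so OrvH is inactive.
Homoserine is present, so PurX is inactive.
Required activator PurX is absent, so *gixG* is not transcribed.
So GixG is not produced.
Required activator OrvH is absent, so *haxY* is not transcribed.
So HaxY is not produced.
Palatinose is absent, so UlmA is inactive.
Required activator UlmA is absent, so *velU* is not transcribed.
So VelU is not produced.
Required activator MibA is absent, so *torK* is not transcribed.

OFF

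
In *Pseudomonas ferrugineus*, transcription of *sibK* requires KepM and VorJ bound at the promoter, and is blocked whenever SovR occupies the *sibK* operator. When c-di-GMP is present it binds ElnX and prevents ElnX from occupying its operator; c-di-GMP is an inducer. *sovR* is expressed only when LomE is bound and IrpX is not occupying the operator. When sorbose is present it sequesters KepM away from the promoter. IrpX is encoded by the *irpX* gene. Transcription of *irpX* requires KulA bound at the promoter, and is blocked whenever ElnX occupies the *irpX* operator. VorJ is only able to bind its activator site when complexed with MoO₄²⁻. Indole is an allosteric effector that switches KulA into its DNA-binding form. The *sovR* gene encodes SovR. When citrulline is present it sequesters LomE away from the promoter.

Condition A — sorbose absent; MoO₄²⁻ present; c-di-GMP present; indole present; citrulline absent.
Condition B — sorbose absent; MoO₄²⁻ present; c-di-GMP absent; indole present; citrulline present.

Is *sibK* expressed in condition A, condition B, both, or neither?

Condition A:
Sorbose is absent, so KepM is active.
MoO₄²⁻ is present, so VorJ is active.
c-di-GMP is present, so ElnX is inactive.
Indole is present, so KulA is active.
No repressor is bound and KulA is active, so *irpX* is transcribed.
So IrpX is produced and active.
Citrulline is absent, so LomE is active.
With repressor IrpX bound, *sovR* is not transcribed.
So SovR is not produced.
No repressor is bound and KepM and VorJ are active, so *sibK* is transcribed.
→ *sibK* is ON in A.
Condition B:
Sorbose is absent, so KepM is active.
MoO₄²⁻ is present, so VorJ is active.
c-di-GMP is absent, so ElnX is active.
Indole is present, so KulA is active.
With repressor ElnX bound, *irpX* is not transcribed.
So IrpX is not produced.
Citrulline is present, so LomE is inactive.
Required activator LomE is absent, so *sovR* is not transcribed.
So SovR is not produced.
No repressor is bound and KepM and VorJ are active, so *sibK* is transcribed.
→ *sibK* is ON in B.

both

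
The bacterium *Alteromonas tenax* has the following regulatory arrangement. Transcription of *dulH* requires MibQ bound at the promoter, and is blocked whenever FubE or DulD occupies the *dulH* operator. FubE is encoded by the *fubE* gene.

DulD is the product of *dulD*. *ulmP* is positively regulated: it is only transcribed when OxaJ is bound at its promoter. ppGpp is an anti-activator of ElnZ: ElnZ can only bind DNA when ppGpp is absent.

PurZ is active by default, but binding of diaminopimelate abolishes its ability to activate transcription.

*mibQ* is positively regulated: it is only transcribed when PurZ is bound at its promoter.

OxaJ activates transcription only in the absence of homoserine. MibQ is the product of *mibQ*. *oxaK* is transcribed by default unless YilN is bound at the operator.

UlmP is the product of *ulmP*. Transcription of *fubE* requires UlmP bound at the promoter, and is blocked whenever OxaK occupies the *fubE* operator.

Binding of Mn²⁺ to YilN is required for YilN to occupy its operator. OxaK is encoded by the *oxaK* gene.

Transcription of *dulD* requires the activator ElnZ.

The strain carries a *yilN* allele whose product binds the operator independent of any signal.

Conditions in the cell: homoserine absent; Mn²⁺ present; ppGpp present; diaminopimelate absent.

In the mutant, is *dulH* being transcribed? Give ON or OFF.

OFF

Diaminopimelate is absent, so PurZ is active.
No repressor is bound and PurZ is active, so *mibQ* is transcribed.
So MibQ is produced and active.
Homoserine is absent, so OxaJ is active.
No repressor is bound and OxaJ is active, so *ulmP* is transcribed.
So UlmP is produced and active.
YilN is constitutively active in this strain.
With repressor YilN bound, *oxaK* is not transcribed.
So OxaK is not produced.
No repressor is bound and UlmP is active, so *fubE* is transcribed.
So FubE is produced and active.
ppGpp is present, so ElnZ is inactive.
Required activator ElnZ is absent, so *dulD* is not transcribed.
So DulD is not produced.
With repressor FubE bound, *dulH* is not transcribed.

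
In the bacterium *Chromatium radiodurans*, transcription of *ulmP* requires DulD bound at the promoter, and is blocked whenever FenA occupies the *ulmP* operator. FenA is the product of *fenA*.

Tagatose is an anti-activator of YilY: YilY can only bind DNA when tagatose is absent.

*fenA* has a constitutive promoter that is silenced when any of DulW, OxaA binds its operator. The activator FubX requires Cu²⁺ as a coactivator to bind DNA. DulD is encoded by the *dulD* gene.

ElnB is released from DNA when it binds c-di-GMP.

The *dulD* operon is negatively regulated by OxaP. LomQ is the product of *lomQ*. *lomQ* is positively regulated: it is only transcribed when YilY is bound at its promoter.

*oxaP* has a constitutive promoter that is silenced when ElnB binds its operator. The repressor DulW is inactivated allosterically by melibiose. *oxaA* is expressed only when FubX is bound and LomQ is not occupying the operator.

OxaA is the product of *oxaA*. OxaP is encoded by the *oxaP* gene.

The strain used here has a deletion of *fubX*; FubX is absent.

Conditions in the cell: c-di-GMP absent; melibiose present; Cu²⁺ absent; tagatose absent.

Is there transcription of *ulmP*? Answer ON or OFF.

Melibiose is present, so DulW is inactive.
FubX is non-functional in this strain, so it has no effect.
Tagatose is absent, so YilY is active.
No repressor is bound and YilY is active, so *lomQ* is transcribed.
So LomQ is produced and active.
With repressor LomQ bound, *oxaA* is not transcribed.
So OxaA is not produced.
With no repressor bound, *fenA* is transcribed.
So FenA is produced and active.
c-di-GMP is absent, so ElnB is active.
With repressor ElnB bound, *oxaP* is not transcribed.
So OxaP is not produced.
With no repressor bound, *dulD* is transcribed.
So DulD is produced and active.
With repressor FenA bound, *ulmP* is not transcribed.

OFF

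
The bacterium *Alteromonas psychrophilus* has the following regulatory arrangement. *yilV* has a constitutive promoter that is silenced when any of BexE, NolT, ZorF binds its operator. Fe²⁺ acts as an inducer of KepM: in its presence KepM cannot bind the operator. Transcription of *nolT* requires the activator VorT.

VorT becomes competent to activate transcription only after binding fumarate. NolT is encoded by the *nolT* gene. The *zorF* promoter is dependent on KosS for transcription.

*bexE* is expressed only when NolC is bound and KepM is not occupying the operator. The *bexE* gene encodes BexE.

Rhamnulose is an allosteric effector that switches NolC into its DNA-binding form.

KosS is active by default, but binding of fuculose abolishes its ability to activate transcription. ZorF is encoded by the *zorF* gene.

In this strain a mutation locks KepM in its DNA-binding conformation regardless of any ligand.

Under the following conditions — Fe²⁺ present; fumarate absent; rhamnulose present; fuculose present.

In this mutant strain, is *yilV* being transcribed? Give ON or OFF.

Rhamnulose is present, so NolC is active.
KepM is constitutively active in this strain.
With repressor KepM bound, *bexE* is not transcribed.
So BexE is not produced.
Fumarate is absent, so VorT is inactive.
Required activator VorT is absent, so *nolT* is not transcribed.
So NolT is not produced.
Fuculose is present, so KosS is inactive.
Required activator KosS is absent, so *zorF* is not transcribed.
So ZorF is not produced.
With no repressor bound, *yilV* is transcribed.

ON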